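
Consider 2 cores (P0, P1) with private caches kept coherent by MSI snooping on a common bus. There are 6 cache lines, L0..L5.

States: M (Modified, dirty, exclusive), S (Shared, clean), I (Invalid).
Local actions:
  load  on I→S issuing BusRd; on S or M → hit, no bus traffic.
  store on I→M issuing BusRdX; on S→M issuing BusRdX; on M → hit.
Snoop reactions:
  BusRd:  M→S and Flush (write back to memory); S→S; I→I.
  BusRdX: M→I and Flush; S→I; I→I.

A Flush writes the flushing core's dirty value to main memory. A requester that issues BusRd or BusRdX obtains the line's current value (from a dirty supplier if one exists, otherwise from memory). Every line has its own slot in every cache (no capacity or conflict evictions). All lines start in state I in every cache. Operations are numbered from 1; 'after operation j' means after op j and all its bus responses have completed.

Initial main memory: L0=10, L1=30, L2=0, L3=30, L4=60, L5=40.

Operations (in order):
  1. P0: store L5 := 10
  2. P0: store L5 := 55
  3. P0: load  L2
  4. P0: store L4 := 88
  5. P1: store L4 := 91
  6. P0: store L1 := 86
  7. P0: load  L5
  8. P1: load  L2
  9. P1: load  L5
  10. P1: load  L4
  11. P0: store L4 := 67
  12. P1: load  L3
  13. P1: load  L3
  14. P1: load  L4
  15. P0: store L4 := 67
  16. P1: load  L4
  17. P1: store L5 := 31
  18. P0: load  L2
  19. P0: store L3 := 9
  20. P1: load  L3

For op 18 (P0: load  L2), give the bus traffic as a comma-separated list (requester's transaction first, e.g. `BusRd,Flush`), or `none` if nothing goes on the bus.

1. P0: store L5 := 10  bus=[BusRdX]  L5: P0=M P1=I  mem[L5]=40
2. P0: store L5 := 55  bus=[-]  L5: P0=M P1=I  mem[L5]=40
3. P0: load  L2  bus=[BusRd]  L2: P0=S P1=I  mem[L2]=0
4. P0: store L4 := 88  bus=[BusRdX]  L4: P0=M P1=I  mem[L4]=60
5. P1: store L4 := 91  bus=[BusRdX,Flush]  L4: P0=I P1=M  mem[L4]=88
6. P0: store L1 := 86  bus=[BusRdX]  L1: P0=M P1=I  mem[L1]=30
7. P0: load  L5  bus=[-]  L5: P0=M P1=I  mem[L5]=40
8. P1: load  L2  bus=[BusRd]  L2: P0=S P1=S  mem[L2]=0
9. P1: load  L5  bus=[BusRd,Flush]  L5: P0=S P1=S  mem[L5]=55
10. P1: load  L4  bus=[-]  L4: P0=I P1=M  mem[L4]=88
11. P0: store L4 := 67  bus=[BusRdX,Flush]  L4: P0=M P1=I  mem[L4]=91
12. P1: load  L3  bus=[BusRd]  L3: P0=I P1=S  mem[L3]=30
13. P1: load  L3  bus=[-]  L3: P0=I P1=S  mem[L3]=30
14. P1: load  L4  bus=[BusRd,Flush]  L4: P0=S P1=S  mem[L4]=67
15. P0: store L4 := 67  bus=[BusRdX]  L4: P0=M P1=I  mem[L4]=67
16. P1: load  L4  bus=[BusRd,Flush]  L4: P0=S P1=S  mem[L4]=67
17. P1: store L5 := 31  bus=[BusRdX]  L5: P0=I P1=M  mem[L5]=55
18. P0: load  L2  bus=[-]  L2: P0=S P1=S  mem[L2]=0
19. P0: store L3 := 9  bus=[BusRdX]  L3: P0=M P1=I  mem[L3]=30
20. P1: load  L3  bus=[BusRd,Flush]  L3: P0=S P1=S  mem[L3]=9

bus = none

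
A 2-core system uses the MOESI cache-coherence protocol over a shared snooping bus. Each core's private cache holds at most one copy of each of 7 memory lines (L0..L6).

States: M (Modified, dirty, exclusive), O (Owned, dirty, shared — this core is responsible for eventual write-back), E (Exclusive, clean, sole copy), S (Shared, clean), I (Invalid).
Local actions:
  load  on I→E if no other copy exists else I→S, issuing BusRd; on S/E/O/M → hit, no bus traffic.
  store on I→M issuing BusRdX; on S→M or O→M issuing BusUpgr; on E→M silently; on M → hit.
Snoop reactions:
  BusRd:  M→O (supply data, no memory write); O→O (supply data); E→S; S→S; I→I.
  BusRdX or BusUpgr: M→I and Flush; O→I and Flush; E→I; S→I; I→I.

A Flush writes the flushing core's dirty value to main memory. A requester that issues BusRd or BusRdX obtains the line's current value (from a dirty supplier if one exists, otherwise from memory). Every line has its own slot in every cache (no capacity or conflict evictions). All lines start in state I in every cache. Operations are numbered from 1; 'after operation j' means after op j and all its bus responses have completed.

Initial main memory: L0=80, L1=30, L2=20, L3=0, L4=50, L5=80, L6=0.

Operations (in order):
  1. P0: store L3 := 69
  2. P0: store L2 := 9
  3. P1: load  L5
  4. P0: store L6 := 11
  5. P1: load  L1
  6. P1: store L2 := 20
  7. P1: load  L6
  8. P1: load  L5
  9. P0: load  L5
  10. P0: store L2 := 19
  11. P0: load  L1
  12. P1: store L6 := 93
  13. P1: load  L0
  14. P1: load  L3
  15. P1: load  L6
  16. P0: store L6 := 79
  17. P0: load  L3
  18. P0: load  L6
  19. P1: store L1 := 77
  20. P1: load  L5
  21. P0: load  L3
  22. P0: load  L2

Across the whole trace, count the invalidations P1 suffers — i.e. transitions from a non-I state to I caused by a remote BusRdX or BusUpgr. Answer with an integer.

1. P0: store L3 := 69  bus=[BusRdX]  L3: P0=M P1=I  mem[L3]=0
2. P0: store L2 := 9  bus=[BusRdX]  L2: P0=M P1=I  mem[L2]=20
3. P1: load  L5  bus=[BusRd]  L5: P0=I P1=E  mem[L5]=80
4. P0: store L6 := 11  bus=[BusRdX]  L6: P0=M P1=I  mem[L6]=0
5. P1: load  L1  bus=[BusRd]  L1: P0=I P1=E  mem[L1]=30
6. P1: store L2 := 20  bus=[BusRdX,Flush]  L2: P0=I P1=M  mem[L2]=9
7. P1: load  L6  bus=[BusRd]  L6: P0=O P1=S  mem[L6]=0
8. P1: load  L5  bus=[-]  L5: P0=I P1=E  mem[L5]=80
9. P0: load  L5  bus=[BusRd]  L5: P0=S P1=S  mem[L5]=80
10. P0: store L2 := 19  bus=[BusRdX,Flush]  L2: P0=M P1=I  mem[L2]=20
11. P0: load  L1  bus=[BusRd]  L1: P0=S P1=S  mem[L1]=30
12. P1: store L6 := 93  bus=[BusUpgr,Flush]  L6: P0=I P1=M  mem[L6]=11
13. P1: load  L0  bus=[BusRd]  L0: P0=I P1=E  mem[L0]=80
14. P1: load  L3  bus=[BusRd]  L3: P0=O P1=S  mem[L3]=0
15. P1: load  L6  bus=[-]  L6: P0=I P1=M  mem[L6]=11
16. P0: store L6 := 79  bus=[BusRdX,Flush]  L6: P0=M P1=I  mem[L6]=93
17. P0: load  L3  bus=[-]  L3: P0=O P1=S  mem[L3]=0
18. P0: load  L6  bus=[-]  L6: P0=M P1=I  mem[L6]=93
19. P1: store L1 := 77  bus=[BusUpgr]  L1: P0=I P1=M  mem[L1]=30
20. P1: load  L5  bus=[-]  L5: P0=S P1=S  mem[L5]=80
21. P0: load  L3  bus=[-]  L3: P0=O P1=S  mem[L3]=0
22. P0: load  L2  bus=[-]  L2: P0=M P1=I  mem[L2]=20

invalidations = 2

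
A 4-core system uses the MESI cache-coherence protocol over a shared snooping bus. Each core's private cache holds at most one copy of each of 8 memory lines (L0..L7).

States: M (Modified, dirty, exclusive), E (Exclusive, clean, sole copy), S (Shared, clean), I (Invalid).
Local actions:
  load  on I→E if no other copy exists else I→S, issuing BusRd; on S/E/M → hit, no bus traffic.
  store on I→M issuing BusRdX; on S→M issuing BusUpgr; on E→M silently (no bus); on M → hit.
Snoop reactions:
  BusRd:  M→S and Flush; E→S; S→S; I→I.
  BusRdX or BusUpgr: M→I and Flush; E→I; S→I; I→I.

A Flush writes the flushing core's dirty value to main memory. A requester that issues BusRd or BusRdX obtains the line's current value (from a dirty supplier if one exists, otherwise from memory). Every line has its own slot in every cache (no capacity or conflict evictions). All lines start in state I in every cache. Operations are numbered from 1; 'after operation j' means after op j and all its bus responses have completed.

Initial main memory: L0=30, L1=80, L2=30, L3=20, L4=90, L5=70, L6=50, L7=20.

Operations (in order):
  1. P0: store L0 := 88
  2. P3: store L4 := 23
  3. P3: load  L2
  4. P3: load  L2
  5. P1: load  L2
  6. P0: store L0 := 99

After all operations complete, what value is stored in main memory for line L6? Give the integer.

memory[L6] = 50

step 1: P0: store L0 := 88  ⟶  MIII  (L0)  txn=BusRdX  M[L0]=30
step 2: P3: store L4 := 23  ⟶  IIIM  (L4)  txn=BusRdX  M[L4]=90
step 3: P3: load  L2  ⟶  IIIE  (L2)  txn=BusRd  M[L2]=30
step 4: P3: load  L2  ⟶  IIIE  (L2)  txn=∅  M[L2]=30
step 5: P1: load  L2  ⟶  ISIS  (L2)  txn=BusRd  M[L2]=30
step 6: P0: store L0 := 99  ⟶  MIII  (L0)  txn=∅  M[L0]=30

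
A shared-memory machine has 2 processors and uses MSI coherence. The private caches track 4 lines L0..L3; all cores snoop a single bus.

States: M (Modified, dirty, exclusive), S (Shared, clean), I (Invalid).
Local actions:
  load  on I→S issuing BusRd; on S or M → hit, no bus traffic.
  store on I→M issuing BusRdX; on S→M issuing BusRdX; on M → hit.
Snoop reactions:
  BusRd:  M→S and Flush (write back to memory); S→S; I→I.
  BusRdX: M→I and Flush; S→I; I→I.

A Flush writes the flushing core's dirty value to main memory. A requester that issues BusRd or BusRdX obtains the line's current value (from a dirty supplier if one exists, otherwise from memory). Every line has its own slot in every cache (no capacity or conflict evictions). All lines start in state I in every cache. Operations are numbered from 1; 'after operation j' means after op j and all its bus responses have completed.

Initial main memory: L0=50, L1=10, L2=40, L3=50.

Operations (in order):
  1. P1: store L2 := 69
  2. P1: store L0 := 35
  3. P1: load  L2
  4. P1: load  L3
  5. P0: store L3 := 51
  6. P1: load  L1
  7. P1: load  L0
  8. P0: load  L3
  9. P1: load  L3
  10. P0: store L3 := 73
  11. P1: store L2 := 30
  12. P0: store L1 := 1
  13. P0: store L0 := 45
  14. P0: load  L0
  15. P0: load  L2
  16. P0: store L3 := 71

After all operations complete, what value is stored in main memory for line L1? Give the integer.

memory[L1] = 10

  op1 P1: store L2 := 69 → I/M on L2; bus BusRdX; mem=40
  op2 P1: store L0 := 35 → I/M on L0; bus BusRdX; mem=50
  op3 P1: load  L2 → I/M on L2; bus (none); mem=40
  op4 P1: load  L3 → I/S on L3; bus BusRd; mem=50
  op5 P0: store L3 := 51 → M/I on L3; bus BusRdX; mem=50
  op6 P1: load  L1 → I/S on L1; bus BusRd; mem=10
  op7 P1: load  L0 → I/M on L0; bus (none); mem=50
  op8 P0: load  L3 → M/I on L3; bus (none); mem=50
  op9 P1: load  L3 → S/S on L3; bus BusRd Flush; mem=51
  op10 P0: store L3 := 73 → M/I on L3; bus BusRdX; mem=51
  op11 P1: store L2 := 30 → I/M on L2; bus (none); mem=40
  op12 P0: store L1 := 1 → M/I on L1; bus BusRdX; mem=10
  op13 P0: store L0 := 45 → M/I on L0; bus BusRdX Flush; mem=35
  op14 P0: load  L0 → M/I on L0; bus (none); mem=35
  op15 P0: load  L2 → S/S on L2; bus BusRd Flush; mem=30
  op16 P0: store L3 := 71 → M/I on L3; bus (none); mem=51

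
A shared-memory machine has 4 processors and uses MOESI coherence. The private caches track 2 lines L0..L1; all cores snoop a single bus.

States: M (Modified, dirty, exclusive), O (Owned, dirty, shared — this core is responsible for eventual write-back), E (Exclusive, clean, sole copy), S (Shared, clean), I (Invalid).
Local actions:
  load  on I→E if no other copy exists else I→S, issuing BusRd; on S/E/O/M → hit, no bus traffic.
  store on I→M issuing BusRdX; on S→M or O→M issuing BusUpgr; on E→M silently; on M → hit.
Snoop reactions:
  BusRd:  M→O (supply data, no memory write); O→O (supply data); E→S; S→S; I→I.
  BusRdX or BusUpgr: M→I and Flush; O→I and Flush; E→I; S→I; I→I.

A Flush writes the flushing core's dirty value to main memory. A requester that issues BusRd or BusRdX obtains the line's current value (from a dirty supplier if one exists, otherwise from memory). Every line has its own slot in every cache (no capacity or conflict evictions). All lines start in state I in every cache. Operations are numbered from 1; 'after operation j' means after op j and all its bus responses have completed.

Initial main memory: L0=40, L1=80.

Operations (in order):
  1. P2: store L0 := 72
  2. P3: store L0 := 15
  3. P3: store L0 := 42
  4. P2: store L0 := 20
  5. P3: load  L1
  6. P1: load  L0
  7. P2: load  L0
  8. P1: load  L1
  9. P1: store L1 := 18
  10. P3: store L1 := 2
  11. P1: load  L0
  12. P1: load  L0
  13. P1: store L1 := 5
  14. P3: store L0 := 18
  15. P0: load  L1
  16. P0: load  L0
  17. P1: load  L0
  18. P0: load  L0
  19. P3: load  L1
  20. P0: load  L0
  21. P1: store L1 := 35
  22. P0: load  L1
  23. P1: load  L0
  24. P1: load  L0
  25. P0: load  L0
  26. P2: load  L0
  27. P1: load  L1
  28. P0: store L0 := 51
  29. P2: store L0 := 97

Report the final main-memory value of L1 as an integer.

memory[L1] = 2

step 1: P2: store L0 := 72  ⟶  IIMI  (L0)  txn=BusRdX  M[L0]=40
step 2: P3: store L0 := 15  ⟶  IIIM  (L0)  txn=BusRdX+Flush  M[L0]=72
step 3: P3: store L0 := 42  ⟶  IIIM  (L0)  txn=∅  M[L0]=72
step 4: P2: store L0 := 20  ⟶  IIMI  (L0)  txn=BusRdX+Flush  M[L0]=42
step 5: P3: load  L1  ⟶  IIIE  (L1)  txn=BusRd  M[L1]=80
step 6: P1: load  L0  ⟶  ISOI  (L0)  txn=BusRd  M[L0]=42
step 7: P2: load  L0  ⟶  ISOI  (L0)  txn=∅  M[L0]=42
step 8: P1: load  L1  ⟶  ISIS  (L1)  txn=BusRd  M[L1]=80
step 9: P1: store L1 := 18  ⟶  IMII  (L1)  txn=BusUpgr  M[L1]=80
step 10: P3: store L1 := 2  ⟶  IIIM  (L1)  txn=BusRdX+Flush  M[L1]=18
step 11: P1: load  L0  ⟶  ISOI  (L0)  txn=∅  M[L0]=42
step 12: P1: load  L0  ⟶  ISOI  (L0)  txn=∅  M[L0]=42
step 13: P1: store L1 := 5  ⟶  IMII  (L1)  txn=BusRdX+Flush  M[L1]=2
step 14: P3: store L0 := 18  ⟶  IIIM  (L0)  txn=BusRdX+Flush  M[L0]=20
step 15: P0: load  L1  ⟶  SOII  (L1)  txn=BusRd  M[L1]=2
step 16: P0: load  L0  ⟶  SIIO  (L0)  txn=BusRd  M[L0]=20
step 17: P1: load  L0  ⟶  SSIO  (L0)  txn=BusRd  M[L0]=20
step 18: P0: load  L0  ⟶  SSIO  (L0)  txn=∅  M[L0]=20
step 19: P3: load  L1  ⟶  SOIS  (L1)  txn=BusRd  M[L1]=2
step 20: P0: load  L0  ⟶  SSIO  (L0)  txn=∅  M[L0]=20
step 21: P1: store L1 := 35  ⟶  IMII  (L1)  txn=BusUpgr  M[L1]=2
step 22: P0: load  L1  ⟶  SOII  (L1)  txn=BusRd  M[L1]=2
step 23: P1: load  L0  ⟶  SSIO  (L0)  txn=∅  M[L0]=20
step 24: P1: load  L0  ⟶  SSIO  (L0)  txn=∅  M[L0]=20
step 25: P0: load  L0  ⟶  SSIO  (L0)  txn=∅  M[L0]=20
step 26: P2: load  L0  ⟶  SSSO  (L0)  txn=BusRd  M[L0]=20
step 27: P1: load  L1  ⟶  SOII  (L1)  txn=∅  M[L1]=2
step 28: P0: store L0 := 51  ⟶  MIII  (L0)  txn=BusUpgr+Flush  M[L0]=18
step 29: P2: store L0 := 97  ⟶  IIMI  (L0)  txn=BusRdX+Flush  M[L0]=51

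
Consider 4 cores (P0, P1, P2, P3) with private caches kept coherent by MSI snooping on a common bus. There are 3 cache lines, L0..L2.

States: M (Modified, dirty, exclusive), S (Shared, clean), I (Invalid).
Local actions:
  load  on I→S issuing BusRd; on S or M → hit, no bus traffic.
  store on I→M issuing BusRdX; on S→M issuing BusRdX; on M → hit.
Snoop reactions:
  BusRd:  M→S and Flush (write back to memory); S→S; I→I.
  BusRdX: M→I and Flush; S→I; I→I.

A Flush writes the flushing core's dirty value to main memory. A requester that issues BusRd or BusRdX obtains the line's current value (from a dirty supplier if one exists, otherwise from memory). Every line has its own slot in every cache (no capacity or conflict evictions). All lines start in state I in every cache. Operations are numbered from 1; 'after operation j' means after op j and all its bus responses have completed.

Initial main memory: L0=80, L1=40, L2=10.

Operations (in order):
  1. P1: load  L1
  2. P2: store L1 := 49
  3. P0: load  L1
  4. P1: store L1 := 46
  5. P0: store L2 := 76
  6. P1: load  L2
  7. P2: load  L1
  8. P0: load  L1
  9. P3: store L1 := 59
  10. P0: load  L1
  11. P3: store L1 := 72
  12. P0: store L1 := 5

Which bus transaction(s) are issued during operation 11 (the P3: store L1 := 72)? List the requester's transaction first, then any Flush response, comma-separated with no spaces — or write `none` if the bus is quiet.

  op1 P1: load  L1 → I/S/I/I on L1; bus BusRd; mem=40
  op2 P2: store L1 := 49 → I/I/M/I on L1; bus BusRdX; mem=40
  op3 P0: load  L1 → S/I/S/I on L1; bus BusRd Flush; mem=49
  op4 P1: store L1 := 46 → I/M/I/I on L1; bus BusRdX; mem=49
  op5 P0: store L2 := 76 → M/I/I/I on L2; bus BusRdX; mem=10
  op6 P1: load  L2 → S/S/I/I on L2; bus BusRd Flush; mem=76
  op7 P2: load  L1 → I/S/S/I on L1; bus BusRd Flush; mem=46
  op8 P0: load  L1 → S/S/S/I on L1; bus BusRd; mem=46
  op9 P3: store L1 := 59 → I/I/I/M on L1; bus BusRdX; mem=46
  op10 P0: load  L1 → S/I/I/S on L1; bus BusRd Flush; mem=59
  op11 P3: store L1 := 72 → I/I/I/M on L1; bus BusRdX; mem=59
  op12 P0: store L1 := 5 → M/I/I/I on L1; bus BusRdX Flush; mem=72

bus = BusRdX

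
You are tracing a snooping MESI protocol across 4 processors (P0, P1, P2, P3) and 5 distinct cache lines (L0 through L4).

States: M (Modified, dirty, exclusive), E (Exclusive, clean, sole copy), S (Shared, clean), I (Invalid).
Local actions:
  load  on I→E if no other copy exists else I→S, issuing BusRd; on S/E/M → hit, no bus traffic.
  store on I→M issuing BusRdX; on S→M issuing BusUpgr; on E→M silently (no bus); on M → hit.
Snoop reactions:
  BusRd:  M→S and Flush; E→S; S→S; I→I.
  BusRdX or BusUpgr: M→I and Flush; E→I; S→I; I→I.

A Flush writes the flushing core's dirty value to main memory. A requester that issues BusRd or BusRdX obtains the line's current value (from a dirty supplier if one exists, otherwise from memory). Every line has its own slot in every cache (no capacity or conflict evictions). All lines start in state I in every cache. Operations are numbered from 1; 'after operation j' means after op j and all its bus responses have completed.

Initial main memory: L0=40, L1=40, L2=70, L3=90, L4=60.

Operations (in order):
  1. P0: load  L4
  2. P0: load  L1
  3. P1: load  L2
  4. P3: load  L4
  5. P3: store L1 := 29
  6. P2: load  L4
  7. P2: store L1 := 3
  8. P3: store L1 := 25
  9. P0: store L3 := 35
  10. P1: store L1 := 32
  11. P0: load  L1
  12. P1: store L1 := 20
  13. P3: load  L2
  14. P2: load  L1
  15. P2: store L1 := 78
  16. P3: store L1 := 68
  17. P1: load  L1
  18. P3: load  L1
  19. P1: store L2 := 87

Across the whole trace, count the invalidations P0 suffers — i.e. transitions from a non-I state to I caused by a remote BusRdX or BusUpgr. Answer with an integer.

[1] P0: load  L4 | P0:E(60), P1:I, P2:I, P3:I | bus: BusRd
[2] P0: load  L1 | P0:E(40), P1:I, P2:I, P3:I | bus: BusRd
[3] P1: load  L2 | P0:I, P1:E(70), P2:I, P3:I | bus: BusRd
[4] P3: load  L4 | P0:S(60), P1:I, P2:I, P3:S(60) | bus: BusRd
[5] P3: store L1 := 29 | P0:I, P1:I, P2:I, P3:M(29) | bus: BusRdX
[6] P2: load  L4 | P0:S(60), P1:I, P2:S(60), P3:S(60) | bus: BusRd
[7] P2: store L1 := 3 | P0:I, P1:I, P2:M(3), P3:I | bus: BusRdX,Flush
[8] P3: store L1 := 25 | P0:I, P1:I, P2:I, P3:M(25) | bus: BusRdX,Flush
[9] P0: store L3 := 35 | P0:M(35), P1:I, P2:I, P3:I | bus: BusRdX
[10] P1: store L1 := 32 | P0:I, P1:M(32), P2:I, P3:I | bus: BusRdX,Flush
[11] P0: load  L1 | P0:S(32), P1:S(32), P2:I, P3:I | bus: BusRd,Flush
[12] P1: store L1 := 20 | P0:I, P1:M(20), P2:I, P3:I | bus: BusUpgr
[13] P3: load  L2 | P0:I, P1:S(70), P2:I, P3:S(70) | bus: BusRd
[14] P2: load  L1 | P0:I, P1:S(20), P2:S(20), P3:I | bus: BusRd,Flush
[15] P2: store L1 := 78 | P0:I, P1:I, P2:M(78), P3:I | bus: BusUpgr
[16] P3: store L1 := 68 | P0:I, P1:I, P2:I, P3:M(68) | bus: BusRdX,Flush
[17] P1: load  L1 | P0:I, P1:S(68), P2:I, P3:S(68) | bus: BusRd,Flush
[18] P3: load  L1 | P0:I, P1:S(68), P2:I, P3:S(68) | bus: none
[19] P1: store L2 := 87 | P0:I, P1:M(87), P2:I, P3:I | bus: BusUpgr

invalidations = 2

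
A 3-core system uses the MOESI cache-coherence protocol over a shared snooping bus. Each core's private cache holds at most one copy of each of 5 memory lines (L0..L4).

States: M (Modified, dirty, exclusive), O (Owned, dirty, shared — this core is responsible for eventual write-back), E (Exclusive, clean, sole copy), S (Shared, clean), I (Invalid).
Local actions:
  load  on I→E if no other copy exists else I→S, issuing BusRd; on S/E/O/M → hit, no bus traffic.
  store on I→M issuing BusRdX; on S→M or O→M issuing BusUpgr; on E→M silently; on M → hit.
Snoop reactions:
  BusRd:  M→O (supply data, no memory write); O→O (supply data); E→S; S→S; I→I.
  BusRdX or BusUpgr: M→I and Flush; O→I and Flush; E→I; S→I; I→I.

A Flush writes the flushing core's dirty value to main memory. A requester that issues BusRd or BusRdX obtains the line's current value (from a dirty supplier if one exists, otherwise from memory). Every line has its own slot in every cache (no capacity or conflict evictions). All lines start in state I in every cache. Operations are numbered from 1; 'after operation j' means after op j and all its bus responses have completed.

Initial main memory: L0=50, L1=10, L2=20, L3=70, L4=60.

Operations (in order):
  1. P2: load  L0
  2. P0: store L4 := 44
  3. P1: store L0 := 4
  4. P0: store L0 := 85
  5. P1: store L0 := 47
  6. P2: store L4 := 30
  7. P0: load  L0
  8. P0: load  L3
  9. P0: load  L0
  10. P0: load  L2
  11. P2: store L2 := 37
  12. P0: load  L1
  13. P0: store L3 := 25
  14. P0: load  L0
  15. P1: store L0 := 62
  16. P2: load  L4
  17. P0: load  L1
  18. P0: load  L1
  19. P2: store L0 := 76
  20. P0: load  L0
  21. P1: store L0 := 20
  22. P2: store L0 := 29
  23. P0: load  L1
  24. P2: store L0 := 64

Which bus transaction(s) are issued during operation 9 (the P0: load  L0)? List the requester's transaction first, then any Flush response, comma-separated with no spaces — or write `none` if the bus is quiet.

step 1: P2: load  L0  ⟶  IIE  (L0)  txn=BusRd  M[L0]=50
step 2: P0: store L4 := 44  ⟶  MII  (L4)  txn=BusRdX  M[L4]=60
step 3: P1: store L0 := 4  ⟶  IMI  (L0)  txn=BusRdX  M[L0]=50
step 4: P0: store L0 := 85  ⟶  MII  (L0)  txn=BusRdX+Flush  M[L0]=4
step 5: P1: store L0 := 47  ⟶  IMI  (L0)  txn=BusRdX+Flush  M[L0]=85
step 6: P2: store L4 := 30  ⟶  IIM  (L4)  txn=BusRdX+Flush  M[L4]=44
step 7: P0: load  L0  ⟶  SOI  (L0)  txn=BusRd  M[L0]=85
step 8: P0: load  L3  ⟶  EII  (L3)  txn=BusRd  M[L3]=70
step 9: P0: load  L0  ⟶  SOI  (L0)  txn=∅  M[L0]=85
step 10: P0: load  L2  ⟶  EII  (L2)  txn=BusRd  M[L2]=20
step 11: P2: store L2 := 37  ⟶  IIM  (L2)  txn=BusRdX  M[L2]=20
step 12: P0: load  L1  ⟶  EII  (L1)  txn=BusRd  M[L1]=10
step 13: P0: store L3 := 25  ⟶  MII  (L3)  txn=∅  M[L3]=70
step 14: P0: load  L0  ⟶  SOI  (L0)  txn=∅  M[L0]=85
step 15: P1: store L0 := 62  ⟶  IMI  (L0)  txn=BusUpgr  M[L0]=85
step 16: P2: load  L4  ⟶  IIM  (L4)  txn=∅  M[L4]=44
step 17: P0: load  L1  ⟶  EII  (L1)  txn=∅  M[L1]=10
step 18: P0: load  L1  ⟶  EII  (L1)  txn=∅  M[L1]=10
step 19: P2: store L0 := 76  ⟶  IIM  (L0)  txn=BusRdX+Flush  M[L0]=62
step 20: P0: load  L0  ⟶  SIO  (L0)  txn=BusRd  M[L0]=62
step 21: P1: store L0 := 20  ⟶  IMI  (L0)  txn=BusRdX+Flush  M[L0]=76
step 22: P2: store L0 := 29  ⟶  IIM  (L0)  txn=BusRdX+Flush  M[L0]=20
step 23: P0: load  L1  ⟶  EII  (L1)  txn=∅  M[L1]=10
step 24: P2: store L0 := 64  ⟶  IIM  (L0)  txn=∅  M[L0]=20

bus = none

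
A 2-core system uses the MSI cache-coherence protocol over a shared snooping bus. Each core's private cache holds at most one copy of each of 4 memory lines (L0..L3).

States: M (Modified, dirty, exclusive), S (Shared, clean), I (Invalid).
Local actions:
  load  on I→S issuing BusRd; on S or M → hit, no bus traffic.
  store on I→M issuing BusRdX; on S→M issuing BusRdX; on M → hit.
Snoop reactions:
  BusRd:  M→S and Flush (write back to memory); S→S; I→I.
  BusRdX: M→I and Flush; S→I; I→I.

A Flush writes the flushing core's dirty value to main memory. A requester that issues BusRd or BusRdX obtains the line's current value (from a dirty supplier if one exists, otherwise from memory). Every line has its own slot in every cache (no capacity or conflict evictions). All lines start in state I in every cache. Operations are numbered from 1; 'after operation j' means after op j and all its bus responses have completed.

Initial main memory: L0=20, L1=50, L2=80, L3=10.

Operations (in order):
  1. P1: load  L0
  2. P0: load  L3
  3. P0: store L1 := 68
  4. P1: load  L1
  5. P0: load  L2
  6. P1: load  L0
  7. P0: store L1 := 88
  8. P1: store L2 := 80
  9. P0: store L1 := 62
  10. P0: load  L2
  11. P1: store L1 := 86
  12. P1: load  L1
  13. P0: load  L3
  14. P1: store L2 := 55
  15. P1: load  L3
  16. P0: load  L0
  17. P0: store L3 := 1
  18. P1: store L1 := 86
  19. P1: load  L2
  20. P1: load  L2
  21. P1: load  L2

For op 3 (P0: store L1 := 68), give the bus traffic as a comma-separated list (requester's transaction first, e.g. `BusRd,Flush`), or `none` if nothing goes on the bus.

bus = BusRdX

  op1 P1: load  L0 → I/S on L0; bus BusRd; mem=20
  op2 P0: load  L3 → S/I on L3; bus BusRd; mem=10
  op3 P0: store L1 := 68 → M/I on L1; bus BusRdX; mem=50
  op4 P1: load  L1 → S/S on L1; bus BusRd Flush; mem=68
  op5 P0: load  L2 → S/I on L2; bus BusRd; mem=80
  op6 P1: load  L0 → I/S on L0; bus (none); mem=20
  op7 P0: store L1 := 88 → M/I on L1; bus BusRdX; mem=68
  op8 P1: store L2 := 80 → I/M on L2; bus BusRdX; mem=80
  op9 P0: store L1 := 62 → M/I on L1; bus (none); mem=68
  op10 P0: load  L2 → S/S on L2; bus BusRd Flush; mem=80
  op11 P1: store L1 := 86 → I/M on L1; bus BusRdX Flush; mem=62
  op12 P1: load  L1 → I/M on L1; bus (none); mem=62
  op13 P0: load  L3 → S/I on L3; bus (none); mem=10
  op14 P1: store L2 := 55 → I/M on L2; bus BusRdX; mem=80
  op15 P1: load  L3 → S/S on L3; bus BusRd; mem=10
  op16 P0: load  L0 → S/S on L0; bus BusRd; mem=20
  op17 P0: store L3 := 1 → M/I on L3; bus BusRdX; mem=10
  op18 P1: store L1 := 86 → I/M on L1; bus (none); mem=62
  op19 P1: load  L2 → I/M on L2; bus (none); mem=80
  op20 P1: load  L2 → I/M on L2; bus (none); mem=80
  op21 P1: load  L2 → I/M on L2; bus (none); mem=80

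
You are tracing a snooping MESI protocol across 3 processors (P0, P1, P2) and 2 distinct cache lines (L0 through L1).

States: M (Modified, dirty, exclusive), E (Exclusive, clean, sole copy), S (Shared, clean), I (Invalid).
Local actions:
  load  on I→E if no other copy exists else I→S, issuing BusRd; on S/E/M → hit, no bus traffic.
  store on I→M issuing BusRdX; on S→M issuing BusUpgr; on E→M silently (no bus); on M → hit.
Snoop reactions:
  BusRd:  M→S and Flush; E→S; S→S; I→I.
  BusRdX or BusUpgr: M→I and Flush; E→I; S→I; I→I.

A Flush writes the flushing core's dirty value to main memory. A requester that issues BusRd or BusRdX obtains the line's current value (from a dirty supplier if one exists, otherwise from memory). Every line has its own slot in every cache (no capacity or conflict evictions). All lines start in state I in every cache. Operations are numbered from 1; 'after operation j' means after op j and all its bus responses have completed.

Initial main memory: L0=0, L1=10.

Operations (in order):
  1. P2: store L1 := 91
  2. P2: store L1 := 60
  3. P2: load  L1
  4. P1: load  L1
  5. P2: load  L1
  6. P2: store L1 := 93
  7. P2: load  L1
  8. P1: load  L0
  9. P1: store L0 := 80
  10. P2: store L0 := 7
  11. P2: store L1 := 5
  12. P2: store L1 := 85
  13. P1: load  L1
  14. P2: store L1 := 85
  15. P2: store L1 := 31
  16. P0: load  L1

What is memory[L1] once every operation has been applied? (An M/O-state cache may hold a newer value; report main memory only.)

memory[L1] = 31

step 1: P2: store L1 := 91  ⟶  IIM  (L1)  txn=BusRdX  M[L1]=10
step 2: P2: store L1 := 60  ⟶  IIM  (L1)  txn=∅  M[L1]=10
step 3: P2: load  L1  ⟶  IIM  (L1)  txn=∅  M[L1]=10
step 4: P1: load  L1  ⟶  ISS  (L1)  txn=BusRd+Flush  M[L1]=60
step 5: P2: load  L1  ⟶  ISS  (L1)  txn=∅  M[L1]=60
step 6: P2: store L1 := 93  ⟶  IIM  (L1)  txn=BusUpgr  M[L1]=60
step 7: P2: load  L1  ⟶  IIM  (L1)  txn=∅  M[L1]=60
step 8: P1: load  L0  ⟶  IEI  (L0)  txn=BusRd  M[L0]=0
step 9: P1: store L0 := 80  ⟶  IMI  (L0)  txn=∅  M[L0]=0
step 10: P2: store L0 := 7  ⟶  IIM  (L0)  txn=BusRdX+Flush  M[L0]=80
step 11: P2: store L1 := 5  ⟶  IIM  (L1)  txn=∅  M[L1]=60
step 12: P2: store L1 := 85  ⟶  IIM  (L1)  txn=∅  M[L1]=60
step 13: P1: load  L1  ⟶  ISS  (L1)  txn=BusRd+Flush  M[L1]=85
step 14: P2: store L1 := 85  ⟶  IIM  (L1)  txn=BusUpgr  M[L1]=85
step 15: P2: store L1 := 31  ⟶  IIM  (L1)  txn=∅  M[L1]=85
step 16: P0: load  L1  ⟶  SIS  (L1)  txn=BusRd+Flush  M[L1]=31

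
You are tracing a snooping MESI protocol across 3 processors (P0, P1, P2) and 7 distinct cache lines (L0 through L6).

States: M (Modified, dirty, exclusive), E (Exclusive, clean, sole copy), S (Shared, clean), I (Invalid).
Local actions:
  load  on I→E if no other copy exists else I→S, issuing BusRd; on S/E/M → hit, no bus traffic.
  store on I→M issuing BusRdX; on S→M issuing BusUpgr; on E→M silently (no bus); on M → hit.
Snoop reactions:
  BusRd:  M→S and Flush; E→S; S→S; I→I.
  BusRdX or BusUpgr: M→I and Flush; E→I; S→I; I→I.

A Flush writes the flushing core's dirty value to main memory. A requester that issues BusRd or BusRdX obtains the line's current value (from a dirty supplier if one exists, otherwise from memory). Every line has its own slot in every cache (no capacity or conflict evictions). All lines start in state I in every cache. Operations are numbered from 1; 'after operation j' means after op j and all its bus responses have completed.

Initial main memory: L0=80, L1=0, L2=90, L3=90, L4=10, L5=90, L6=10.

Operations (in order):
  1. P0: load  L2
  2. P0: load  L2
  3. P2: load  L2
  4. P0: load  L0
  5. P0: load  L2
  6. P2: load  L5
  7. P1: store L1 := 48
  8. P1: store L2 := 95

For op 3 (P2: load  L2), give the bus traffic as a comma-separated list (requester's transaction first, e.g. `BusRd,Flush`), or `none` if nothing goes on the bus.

step 1: P0: load  L2  ⟶  EII  (L2)  txn=BusRd  M[L2]=90
step 2: P0: load  L2  ⟶  EII  (L2)  txn=∅  M[L2]=90
step 3: P2: load  L2  ⟶  SIS  (L2)  txn=BusRd  M[L2]=90
step 4: P0: load  L0  ⟶  EII  (L0)  txn=BusRd  M[L0]=80
step 5: P0: load  L2  ⟶  SIS  (L2)  txn=∅  M[L2]=90
step 6: P2: load  L5  ⟶  IIE  (L5)  txn=BusRd  M[L5]=90
step 7: P1: store L1 := 48  ⟶  IMI  (L1)  txn=BusRdX  M[L1]=0
step 8: P1: store L2 := 95  ⟶  IMI  (L2)  txn=BusRdX  M[L2]=90

bus = BusRd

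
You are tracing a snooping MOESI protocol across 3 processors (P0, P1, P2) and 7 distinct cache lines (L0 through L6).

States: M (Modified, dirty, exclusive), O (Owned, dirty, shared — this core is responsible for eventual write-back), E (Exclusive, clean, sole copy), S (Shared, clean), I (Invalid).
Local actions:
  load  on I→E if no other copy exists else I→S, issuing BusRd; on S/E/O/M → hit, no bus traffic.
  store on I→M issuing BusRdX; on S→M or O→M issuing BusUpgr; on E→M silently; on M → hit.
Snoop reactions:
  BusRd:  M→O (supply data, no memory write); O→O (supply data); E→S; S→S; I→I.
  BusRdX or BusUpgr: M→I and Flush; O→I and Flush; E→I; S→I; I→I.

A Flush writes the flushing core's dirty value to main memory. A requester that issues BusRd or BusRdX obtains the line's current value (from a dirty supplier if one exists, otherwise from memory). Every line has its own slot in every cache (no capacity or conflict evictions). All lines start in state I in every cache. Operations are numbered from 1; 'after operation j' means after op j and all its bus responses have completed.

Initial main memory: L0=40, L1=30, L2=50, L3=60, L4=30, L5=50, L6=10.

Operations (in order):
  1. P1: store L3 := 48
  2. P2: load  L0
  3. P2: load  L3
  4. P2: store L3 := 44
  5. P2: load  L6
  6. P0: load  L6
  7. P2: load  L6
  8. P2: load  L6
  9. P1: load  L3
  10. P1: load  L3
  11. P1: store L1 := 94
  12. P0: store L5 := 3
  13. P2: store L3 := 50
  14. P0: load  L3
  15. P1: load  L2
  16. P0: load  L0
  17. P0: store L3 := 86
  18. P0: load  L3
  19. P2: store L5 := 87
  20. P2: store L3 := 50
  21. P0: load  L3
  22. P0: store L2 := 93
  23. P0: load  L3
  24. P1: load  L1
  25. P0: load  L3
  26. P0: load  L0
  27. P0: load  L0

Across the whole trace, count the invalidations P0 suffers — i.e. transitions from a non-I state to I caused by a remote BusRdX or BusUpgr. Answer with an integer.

step 1: P1: store L3 := 48  ⟶  IMI  (L3)  txn=BusRdX  M[L3]=60
step 2: P2: load  L0  ⟶  IIE  (L0)  txn=BusRd  M[L0]=40
step 3: P2: load  L3  ⟶  IOS  (L3)  txn=BusRd  M[L3]=60
step 4: P2: store L3 := 44  ⟶  IIM  (L3)  txn=BusUpgr+Flush  M[L3]=48
step 5: P2: load  L6  ⟶  IIE  (L6)  txn=BusRd  M[L6]=10
step 6: P0: load  L6  ⟶  SIS  (L6)  txn=BusRd  M[L6]=10
step 7: P2: load  L6  ⟶  SIS  (L6)  txn=∅  M[L6]=10
step 8: P2: load  L6  ⟶  SIS  (L6)  txn=∅  M[L6]=10
step 9: P1: load  L3  ⟶  ISO  (L3)  txn=BusRd  M[L3]=48
step 10: P1: load  L3  ⟶  ISO  (L3)  txn=∅  M[L3]=48
step 11: P1: store L1 := 94  ⟶  IMI  (L1)  txn=BusRdX  M[L1]=30
step 12: P0: store L5 := 3  ⟶  MII  (L5)  txn=BusRdX  M[L5]=50
step 13: P2: store L3 := 50  ⟶  IIM  (L3)  txn=BusUpgr  M[L3]=48
step 14: P0: load  L3  ⟶  SIO  (L3)  txn=BusRd  M[L3]=48
step 15: P1: load  L2  ⟶  IEI  (L2)  txn=BusRd  M[L2]=50
step 16: P0: load  L0  ⟶  SIS  (L0)  txn=BusRd  M[L0]=40
step 17: P0: store L3 := 86  ⟶  MII  (L3)  txn=BusUpgr+Flush  M[L3]=50
step 18: P0: load  L3  ⟶  MII  (L3)  txn=∅  M[L3]=50
step 19: P2: store L5 := 87  ⟶  IIM  (L5)  txn=BusRdX+Flush  M[L5]=3
step 20: P2: store L3 := 50  ⟶  IIM  (L3)  txn=BusRdX+Flush  M[L3]=86
step 21: P0: load  L3  ⟶  SIO  (L3)  txn=BusRd  M[L3]=86
step 22: P0: store L2 := 93  ⟶  MII  (L2)  txn=BusRdX  M[L2]=50
step 23: P0: load  L3  ⟶  SIO  (L3)  txn=∅  M[L3]=86
step 24: P1: load  L1  ⟶  IMI  (L1)  txn=∅  M[L1]=30
step 25: P0: load  L3  ⟶  SIO  (L3)  txn=∅  M[L3]=86
step 26: P0: load  L0  ⟶  SIS  (L0)  txn=∅  M[L0]=40
step 27: P0: load  L0  ⟶  SIS  (L0)  txn=∅  M[L0]=40

invalidations = 2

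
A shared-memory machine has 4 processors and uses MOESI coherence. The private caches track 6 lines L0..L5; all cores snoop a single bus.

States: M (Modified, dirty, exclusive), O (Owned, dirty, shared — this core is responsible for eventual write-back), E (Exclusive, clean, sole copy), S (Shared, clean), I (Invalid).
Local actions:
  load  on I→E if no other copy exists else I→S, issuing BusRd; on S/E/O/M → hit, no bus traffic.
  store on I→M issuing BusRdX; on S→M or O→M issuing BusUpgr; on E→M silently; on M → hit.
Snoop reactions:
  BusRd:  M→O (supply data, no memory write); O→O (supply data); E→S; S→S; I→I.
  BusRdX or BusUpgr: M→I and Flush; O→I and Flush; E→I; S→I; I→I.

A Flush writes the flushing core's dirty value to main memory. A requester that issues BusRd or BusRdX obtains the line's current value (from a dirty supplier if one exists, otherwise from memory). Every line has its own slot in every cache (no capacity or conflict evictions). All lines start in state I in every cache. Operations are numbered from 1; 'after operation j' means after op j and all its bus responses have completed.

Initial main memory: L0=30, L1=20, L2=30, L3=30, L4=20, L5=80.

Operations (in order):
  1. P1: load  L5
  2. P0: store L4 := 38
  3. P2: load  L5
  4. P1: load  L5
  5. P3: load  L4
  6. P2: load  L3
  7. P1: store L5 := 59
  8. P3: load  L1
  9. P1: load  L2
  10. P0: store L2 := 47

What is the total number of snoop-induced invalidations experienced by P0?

invalidations = 0

  op1 P1: load  L5 → I/E/I/I on L5; bus BusRd; mem=80
  op2 P0: store L4 := 38 → M/I/I/I on L4; bus BusRdX; mem=20
  op3 P2: load  L5 → I/S/S/I on L5; bus BusRd; mem=80
  op4 P1: load  L5 → I/S/S/I on L5; bus (none); mem=80
  op5 P3: load  L4 → O/I/I/S on L4; bus BusRd; mem=20
  op6 P2: load  L3 → I/I/E/I on L3; bus BusRd; mem=30
  op7 P1: store L5 := 59 → I/M/I/I on L5; bus BusUpgr; mem=80
  op8 P3: load  L1 → I/I/I/E on L1; bus BusRd; mem=20
  op9 P1: load  L2 → I/E/I/I on L2; bus BusRd; mem=30
  op10 P0: store L2 := 47 → M/I/I/I on L2; bus BusRdX; mem=30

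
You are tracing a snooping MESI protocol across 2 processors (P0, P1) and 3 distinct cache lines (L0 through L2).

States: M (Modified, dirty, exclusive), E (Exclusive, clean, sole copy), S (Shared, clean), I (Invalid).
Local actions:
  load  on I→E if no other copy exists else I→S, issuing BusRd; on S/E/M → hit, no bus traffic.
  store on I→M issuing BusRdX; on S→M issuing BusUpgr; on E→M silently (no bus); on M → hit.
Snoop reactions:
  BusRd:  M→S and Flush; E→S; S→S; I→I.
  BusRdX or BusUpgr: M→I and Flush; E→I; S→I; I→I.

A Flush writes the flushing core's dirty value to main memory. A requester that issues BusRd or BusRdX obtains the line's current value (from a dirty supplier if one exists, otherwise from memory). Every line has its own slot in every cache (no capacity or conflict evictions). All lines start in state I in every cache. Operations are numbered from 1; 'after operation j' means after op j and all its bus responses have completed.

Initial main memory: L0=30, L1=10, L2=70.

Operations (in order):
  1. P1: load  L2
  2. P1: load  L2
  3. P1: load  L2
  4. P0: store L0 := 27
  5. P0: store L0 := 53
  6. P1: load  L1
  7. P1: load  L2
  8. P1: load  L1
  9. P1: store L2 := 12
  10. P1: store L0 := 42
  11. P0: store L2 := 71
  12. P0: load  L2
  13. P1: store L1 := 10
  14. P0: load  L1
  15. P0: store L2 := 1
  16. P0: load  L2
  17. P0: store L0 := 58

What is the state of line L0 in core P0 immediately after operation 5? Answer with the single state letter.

step 1: P1: load  L2  ⟶  IE  (L2)  txn=BusRd  M[L2]=70
step 2: P1: load  L2  ⟶  IE  (L2)  txn=∅  M[L2]=70
step 3: P1: load  L2  ⟶  IE  (L2)  txn=∅  M[L2]=70
step 4: P0: store L0 := 27  ⟶  MI  (L0)  txn=BusRdX  M[L0]=30
step 5: P0: store L0 := 53  ⟶  MI  (L0)  txn=∅  M[L0]=30
step 6: P1: load  L1  ⟶  IE  (L1)  txn=BusRd  M[L1]=10
step 7: P1: load  L2  ⟶  IE  (L2)  txn=∅  M[L2]=70
step 8: P1: load  L1  ⟶  IE  (L1)  txn=∅  M[L1]=10
step 9: P1: store L2 := 12  ⟶  IM  (L2)  txn=∅  M[L2]=70
step 10: P1: store L0 := 42  ⟶  IM  (L0)  txn=BusRdX+Flush  M[L0]=53
step 11: P0: store L2 := 71  ⟶  MI  (L2)  txn=BusRdX+Flush  M[L2]=12
step 12: P0: load  L2  ⟶  MI  (L2)  txn=∅  M[L2]=12
step 13: P1: store L1 := 10  ⟶  IM  (L1)  txn=∅  M[L1]=10
step 14: P0: load  L1  ⟶  SS  (L1)  txn=BusRd+Flush  M[L1]=10
step 15: P0: store L2 := 1  ⟶  MI  (L2)  txn=∅  M[L2]=12
step 16: P0: load  L2  ⟶  MI  (L2)  txn=∅  M[L2]=12
step 17: P0: store L0 := 58  ⟶  MI  (L0)  txn=BusRdX+Flush  M[L0]=42

state = M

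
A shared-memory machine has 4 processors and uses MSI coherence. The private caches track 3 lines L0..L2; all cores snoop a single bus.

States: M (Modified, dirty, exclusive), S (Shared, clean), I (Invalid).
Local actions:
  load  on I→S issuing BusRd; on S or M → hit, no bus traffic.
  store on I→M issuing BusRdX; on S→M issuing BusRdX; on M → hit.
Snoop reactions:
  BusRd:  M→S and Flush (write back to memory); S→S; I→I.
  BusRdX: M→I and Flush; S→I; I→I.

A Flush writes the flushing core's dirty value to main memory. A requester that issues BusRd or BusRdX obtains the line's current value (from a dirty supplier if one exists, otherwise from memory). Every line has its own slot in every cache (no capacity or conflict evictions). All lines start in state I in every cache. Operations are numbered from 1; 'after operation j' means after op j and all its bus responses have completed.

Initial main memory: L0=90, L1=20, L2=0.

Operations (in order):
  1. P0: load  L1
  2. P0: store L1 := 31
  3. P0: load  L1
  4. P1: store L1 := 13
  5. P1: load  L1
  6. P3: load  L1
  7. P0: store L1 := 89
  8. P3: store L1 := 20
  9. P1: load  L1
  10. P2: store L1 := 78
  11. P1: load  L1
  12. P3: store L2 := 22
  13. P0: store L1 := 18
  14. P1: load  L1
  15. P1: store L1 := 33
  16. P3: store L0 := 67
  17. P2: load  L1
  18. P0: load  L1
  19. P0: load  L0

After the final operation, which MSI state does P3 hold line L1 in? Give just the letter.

state = I

  op1 P0: load  L1 → S/I/I/I on L1; bus BusRd; mem=20
  op2 P0: store L1 := 31 → M/I/I/I on L1; bus BusRdX; mem=20
  op3 P0: load  L1 → M/I/I/I on L1; bus (none); mem=20
  op4 P1: store L1 := 13 → I/M/I/I on L1; bus BusRdX Flush; mem=31
  op5 P1: load  L1 → I/M/I/I on L1; bus (none); mem=31
  op6 P3: load  L1 → I/S/I/S on L1; bus BusRd Flush; mem=13
  op7 P0: store L1 := 89 → M/I/I/I on L1; bus BusRdX; mem=13
  op8 P3: store L1 := 20 → I/I/I/M on L1; bus BusRdX Flush; mem=89
  op9 P1: load  L1 → I/S/I/S on L1; bus BusRd Flush; mem=20
  op10 P2: store L1 := 78 → I/I/M/I on L1; bus BusRdX; mem=20
  op11 P1: load  L1 → I/S/S/I on L1; bus BusRd Flush; mem=78
  op12 P3: store L2 := 22 → I/I/I/M on L2; bus BusRdX; mem=0
  op13 P0: store L1 := 18 → M/I/I/I on L1; bus BusRdX; mem=78
  op14 P1: load  L1 → S/S/I/I on L1; bus BusRd Flush; mem=18
  op15 P1: store L1 := 33 → I/M/I/I on L1; bus BusRdX; mem=18
  op16 P3: store L0 := 67 → I/I/I/M on L0; bus BusRdX; mem=90
  op17 P2: load  L1 → I/S/S/I on L1; bus BusRd Flush; mem=33
  op18 P0: load  L1 → S/S/S/I on L1; bus BusRd; mem=33
  op19 P0: load  L0 → S/I/I/S on L0; bus BusRd Flush; mem=67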